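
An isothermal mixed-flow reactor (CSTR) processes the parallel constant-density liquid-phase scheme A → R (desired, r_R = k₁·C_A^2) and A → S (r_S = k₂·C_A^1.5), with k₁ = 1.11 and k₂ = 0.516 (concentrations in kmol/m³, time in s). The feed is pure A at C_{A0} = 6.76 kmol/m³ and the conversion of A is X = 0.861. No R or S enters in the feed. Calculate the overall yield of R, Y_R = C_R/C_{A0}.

Exit C_A = C_{A0}(1−X) = 6.76×0.139 = 0.9396 kmol/m³.
In a CSTR the entire volume is at exit conditions, so r_R = 1.11×0.9396^2 = 0.9800 and r_S = 0.516×0.9396^1.5 = 0.4700.
Fraction of consumed A going to R: r_R/(r_R+r_S) = 0.6759.
C_R = 0.6759·C_{A0}·X = 0.6759×6.76×0.861 = 3.93 kmol/m³; Y_R = C_R/C_{A0} = 0.582.

0.582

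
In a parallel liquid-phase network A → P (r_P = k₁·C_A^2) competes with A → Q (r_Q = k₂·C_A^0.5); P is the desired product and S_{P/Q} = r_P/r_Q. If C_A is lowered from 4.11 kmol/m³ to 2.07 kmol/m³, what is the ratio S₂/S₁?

0.357

S_{P/Q} = (k₁/k₂)·C_A^1.5, so S₂/S₁ = (C_{A,2}/C_{A,1})^1.5.
= (2.07/4.11)^1.5 = (0.5036)^1.5 = 0.357.
Selectivity toward P falls as C_A falls — high-concentration operation is favoured.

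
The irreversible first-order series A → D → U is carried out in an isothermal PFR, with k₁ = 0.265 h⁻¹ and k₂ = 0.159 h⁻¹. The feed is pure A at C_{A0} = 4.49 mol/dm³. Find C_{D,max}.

For a first-order series the maximum intermediate yield is C_{D,max}/C_{A0} = (k₁/k₂)^[k₂/(k₂−k₁)].
= (0.265/0.159)^(0.159/(0.159−0.265)) = (1.667)^(-1.500) = 0.4648.
C_{D,max} = 0.4648×4.49 = 2.09 mol/dm³.

2.09 mol/dm³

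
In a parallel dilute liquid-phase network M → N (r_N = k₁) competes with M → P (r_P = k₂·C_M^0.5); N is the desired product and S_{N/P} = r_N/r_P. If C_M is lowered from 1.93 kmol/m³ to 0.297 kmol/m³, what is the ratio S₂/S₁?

2.55

S_{N/P} = (k₁/k₂)·C_M^-0.5, so S₂/S₁ = (C_{M,2}/C_{M,1})^-0.5.
= (0.297/1.93)^(-0.5) = (0.1539)^(-0.5) = 2.55.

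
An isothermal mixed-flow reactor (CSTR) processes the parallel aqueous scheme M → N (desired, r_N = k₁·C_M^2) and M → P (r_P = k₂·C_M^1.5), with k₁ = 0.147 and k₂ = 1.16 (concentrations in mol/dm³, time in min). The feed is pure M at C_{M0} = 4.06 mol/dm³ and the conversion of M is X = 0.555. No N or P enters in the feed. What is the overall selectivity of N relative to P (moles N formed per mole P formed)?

Exit C_M = C_{M0}(1−X) = 4.06×0.445 = 1.807 mol/dm³.
In a CSTR the entire volume is at exit conditions, so r_N = 0.147×1.807^2 = 0.4798 and r_P = 1.16×1.807^1.5 = 2.817.
Overall selectivity = C_N/C_P = r_Nτ/(r_Pτ) = r_N/r_P = 0.170.

0.170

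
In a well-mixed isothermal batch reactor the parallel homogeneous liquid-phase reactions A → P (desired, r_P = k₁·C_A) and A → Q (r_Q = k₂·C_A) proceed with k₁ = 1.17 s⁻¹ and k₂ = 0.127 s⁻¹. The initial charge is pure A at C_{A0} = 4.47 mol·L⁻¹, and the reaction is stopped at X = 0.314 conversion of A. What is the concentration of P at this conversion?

1.27 mol·L⁻¹

C_A = C_{A0}(1−X) = 3.066 mol·L⁻¹.
Both paths are first order in A, so the instantaneous fraction to P is constant: dC_P/d(−C_A) = k₁/(k₁+k₂) = 0.9021.
C_P = 0.9021·(C_{A0}−C_A) = 0.9021×1.404 = 1.27 mol·L⁻¹.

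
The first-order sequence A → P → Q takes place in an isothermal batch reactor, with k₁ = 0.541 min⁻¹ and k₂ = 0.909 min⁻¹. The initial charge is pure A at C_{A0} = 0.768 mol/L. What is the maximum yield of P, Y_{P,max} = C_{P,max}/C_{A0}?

0.278

At the optimum, C_{P,max}/C_{A0} = (k₁/k₂)^[k₂/(k₂−k₁)].
= (0.541/0.909)^(0.909/(0.909−0.541)) = (0.5952)^(2.470) = 0.2775.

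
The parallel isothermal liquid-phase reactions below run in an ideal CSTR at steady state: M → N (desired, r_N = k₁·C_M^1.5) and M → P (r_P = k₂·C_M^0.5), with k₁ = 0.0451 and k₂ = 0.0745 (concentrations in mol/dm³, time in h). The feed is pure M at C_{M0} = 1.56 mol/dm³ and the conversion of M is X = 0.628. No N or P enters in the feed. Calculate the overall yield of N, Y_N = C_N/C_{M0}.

0.163

Exit C_M = C_{M0}(1−X) = 1.56×0.372 = 0.5803 mol/dm³.
Rates in a CSTR are evaluated at the outlet concentration: r_N = 0.0451×0.5803^1.5 = 0.01994, r_P = 0.0745×0.5803^0.5 = 0.05675.
Fraction of consumed M going to N: r_N/(r_N+r_P) = 0.2600.
C_N = 0.2600·C_{M0}·X = 0.2600×1.56×0.628 = 0.255 mol/dm³; Y_N = C_N/C_{M0} = 0.163.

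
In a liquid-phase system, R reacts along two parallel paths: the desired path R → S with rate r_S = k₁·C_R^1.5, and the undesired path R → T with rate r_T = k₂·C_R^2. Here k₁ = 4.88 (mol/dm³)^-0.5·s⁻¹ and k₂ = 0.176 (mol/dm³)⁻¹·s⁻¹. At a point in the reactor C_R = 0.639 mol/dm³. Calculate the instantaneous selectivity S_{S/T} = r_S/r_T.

S_{S/T} = r_S/r_T = (k₁·C_R^1.5)/(k₂·C_R^2) = (k₁/k₂)·C_R^-0.5.
= (4.88×0.6390^1.5) / (0.176×0.6390^2) = 2.493/0.07186 = 34.7.

34.7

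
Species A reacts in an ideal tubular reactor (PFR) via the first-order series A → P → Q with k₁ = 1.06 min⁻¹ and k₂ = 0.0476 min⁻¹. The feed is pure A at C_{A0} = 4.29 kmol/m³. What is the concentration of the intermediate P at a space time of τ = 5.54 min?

The intermediate concentration in a first-order A→B→C sequence is C_P = k₁C_{A0}(e^(−k₁τ) − e^(−k₂τ))/(k₂−k₁).
e^(−k₁τ) = e^(−1.06×5.54) = e^(−5.872) = 0.002816; e^(−k₂τ) = e^(−0.2637) = 0.7682.
C_P = 1.06×4.29/(0.0476−1.06) × (0.002816−0.7682) = (-4.492)×(-0.7654) = 3.438 kmol/m³.

3.44 kmol/m³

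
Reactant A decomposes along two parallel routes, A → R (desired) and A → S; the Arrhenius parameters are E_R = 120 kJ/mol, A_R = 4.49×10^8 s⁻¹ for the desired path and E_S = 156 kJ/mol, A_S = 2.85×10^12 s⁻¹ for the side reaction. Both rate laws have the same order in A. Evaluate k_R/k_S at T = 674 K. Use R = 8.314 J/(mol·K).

With equal orders, S_{R/S} = k_R/k_S = (A_R/A_S)·exp[(E_S−E_R)/(RT)].
(E_S−E_R)/(RT) = (156−120)×10³/(8.314×674) = 36000/5604 = 6.424.
k_R/k_S = (4.49×10^8/2.85×10^12)·exp(6.424) = 1.575×10^-4 × 616.7 = 0.0972.

0.0972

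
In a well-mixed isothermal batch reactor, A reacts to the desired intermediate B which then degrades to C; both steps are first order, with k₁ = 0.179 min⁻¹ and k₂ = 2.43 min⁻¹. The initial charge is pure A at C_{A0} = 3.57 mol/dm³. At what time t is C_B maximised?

For first-order series the maximum of C_B occurs at t_opt = ln(k₂/k₁)/(k₂−k₁).
= ln(2.43/0.179)/(2.43−0.179) = ln(13.58)/2.251 = 2.608/2.251 = 1.16 min.

1.16 min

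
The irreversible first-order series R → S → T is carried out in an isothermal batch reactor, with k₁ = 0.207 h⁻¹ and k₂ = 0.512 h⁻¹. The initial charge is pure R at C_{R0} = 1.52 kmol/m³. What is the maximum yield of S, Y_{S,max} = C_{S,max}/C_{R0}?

0.219

For a first-order series the maximum intermediate yield is C_{S,max}/C_{R0} = (k₁/k₂)^[k₂/(k₂−k₁)].
= (0.207/0.512)^(0.512/(0.512−0.207)) = (0.4043)^(1.679) = 0.2187.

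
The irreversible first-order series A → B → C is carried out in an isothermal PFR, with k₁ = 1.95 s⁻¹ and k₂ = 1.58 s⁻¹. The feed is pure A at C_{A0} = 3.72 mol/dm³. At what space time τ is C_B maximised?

0.569 s

The intermediate peaks when r₁ = r₂, i.e. k₁e^(−k₁τ) = k₂e^(−k₂τ), giving τ_opt = ln(k₂/k₁)/(k₂−k₁).
= ln(1.58/1.95)/(1.58−1.95) = ln(0.8103)/-0.3700 = -0.2104/-0.3700 = 0.569 s.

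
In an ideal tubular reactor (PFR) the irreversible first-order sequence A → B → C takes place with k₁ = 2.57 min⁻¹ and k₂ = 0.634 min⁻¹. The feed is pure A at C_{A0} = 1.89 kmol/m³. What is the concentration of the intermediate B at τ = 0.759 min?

1.19 kmol/m³

The intermediate concentration in a first-order A→B→C sequence is C_B = k₁C_{A0}(e^(−k₁τ) − e^(−k₂τ))/(k₂−k₁).
e^(−k₁τ) = e^(−2.57×0.759) = e^(−1.951) = 0.1422; e^(−k₂τ) = e^(−0.4812) = 0.6180.
C_B = 2.57×1.89/(0.634−2.57) × (0.1422−0.6180) = (-2.509)×(-0.4759) = 1.194 kmol/m³.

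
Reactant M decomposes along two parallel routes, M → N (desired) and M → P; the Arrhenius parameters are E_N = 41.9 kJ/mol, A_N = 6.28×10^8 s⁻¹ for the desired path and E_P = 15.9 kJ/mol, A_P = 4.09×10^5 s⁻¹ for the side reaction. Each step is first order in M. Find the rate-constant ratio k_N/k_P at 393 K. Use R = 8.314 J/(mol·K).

Since both paths have the same order in M, the concentration cancels and S_{N/P} = k_N/k_P = (A_N/A_P)·exp[(E_P−E_N)/(RT)].
(E_P−E_N)/(RT) = (15.9−41.9)×10³/(8.314×393) = -26000/3267 = -7.957.
k_N/k_P = (6.28×10^8/4.09×10^5)·exp(-7.957) = 1535 × 3.501×10^-4 = 0.538.

0.538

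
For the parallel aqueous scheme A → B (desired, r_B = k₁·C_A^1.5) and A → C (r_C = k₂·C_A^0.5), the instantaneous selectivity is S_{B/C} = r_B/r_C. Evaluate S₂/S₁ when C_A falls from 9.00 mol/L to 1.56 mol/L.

0.173

S_{B/C} = (k₁/k₂)·C_A, so S₂/S₁ = (C_{A,2}/C_{A,1}).
= 1.56/9.00 = 0.173.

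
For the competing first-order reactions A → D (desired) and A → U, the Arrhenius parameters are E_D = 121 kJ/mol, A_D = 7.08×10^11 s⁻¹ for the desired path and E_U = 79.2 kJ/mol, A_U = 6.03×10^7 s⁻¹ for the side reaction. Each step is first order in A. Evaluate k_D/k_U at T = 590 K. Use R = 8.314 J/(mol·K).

2.34

With equal orders, S_{D/U} = k_D/k_U = (A_D/A_U)·exp[(E_U−E_D)/(RT)].
(E_U−E_D)/(RT) = (79.2−121)×10³/(8.314×590) = -41800/4905 = -8.521.
k_D/k_U = (7.08×10^11/6.03×10^7)·exp(-8.521) = 11741 × 1.991×10^-4 = 2.34.
Since E_D > E_U, raising the temperature improves selectivity toward D.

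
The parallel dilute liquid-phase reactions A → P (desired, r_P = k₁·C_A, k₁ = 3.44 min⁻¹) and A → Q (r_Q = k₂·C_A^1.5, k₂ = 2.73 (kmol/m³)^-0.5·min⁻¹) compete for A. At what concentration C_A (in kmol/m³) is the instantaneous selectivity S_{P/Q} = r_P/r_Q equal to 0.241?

S_{P/Q} = (k₁/k₂)·C_A^-0.5 ⇒ C_A = (S·k₂/k₁)^(-2).
= (0.241×2.73/3.44)^(-2) = (0.1913)^(-2) = 27.3 kmol/m³.

27.3 kmol/m³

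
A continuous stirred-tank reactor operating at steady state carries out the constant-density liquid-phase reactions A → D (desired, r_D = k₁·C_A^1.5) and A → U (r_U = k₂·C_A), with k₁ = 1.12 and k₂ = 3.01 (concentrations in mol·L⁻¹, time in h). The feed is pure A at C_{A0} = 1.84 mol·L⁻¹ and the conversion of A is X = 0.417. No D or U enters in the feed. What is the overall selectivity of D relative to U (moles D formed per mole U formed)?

Exit C_A = C_{A0}(1−X) = 1.84×0.583 = 1.073 mol·L⁻¹.
Rates in a CSTR are evaluated at the outlet concentration: r_D = 1.12×1.073^1.5 = 1.244, r_U = 3.01×1.073 = 3.229.
Overall selectivity = C_D/C_U = r_Dτ/(r_Uτ) = r_D/r_U = 0.385.

0.385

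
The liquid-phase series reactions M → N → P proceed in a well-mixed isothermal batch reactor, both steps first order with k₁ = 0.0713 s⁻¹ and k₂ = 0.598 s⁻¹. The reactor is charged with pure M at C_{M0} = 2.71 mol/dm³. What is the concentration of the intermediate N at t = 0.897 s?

0.130 mol/dm³

For first-order series with pure M initially, C_N(t) = k₁C_{M0}/(k₂−k₁)·(e^(−k₁t) − e^(−k₂t)).
e^(−k₁t) = e^(−0.0713×0.897) = e^(−0.06396) = 0.9380; e^(−k₂t) = e^(−0.5364) = 0.5848.
C_N = 0.0713×2.71/(0.598−0.0713) × (0.9380−0.5848) = 0.3669×0.3532 = 0.1296 mol/dm³.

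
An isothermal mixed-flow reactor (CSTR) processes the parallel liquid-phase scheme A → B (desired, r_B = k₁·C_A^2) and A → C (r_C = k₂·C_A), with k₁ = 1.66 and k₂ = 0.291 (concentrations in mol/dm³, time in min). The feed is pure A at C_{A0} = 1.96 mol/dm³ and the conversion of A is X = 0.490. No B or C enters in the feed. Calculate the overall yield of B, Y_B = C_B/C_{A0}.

Exit C_A = C_{A0}(1−X) = 1.96×0.510 = 0.9996 mol/dm³.
A CSTR operates uniformly at the exit composition, giving r_B = 1.659 and r_C = 0.2909 (each k·C_A^n at C_A = 0.9996).
Fraction of consumed A going to B: r_B/(r_B+r_C) = 0.8508.
C_B = 0.8508·C_{A0}·X = 0.8508×1.96×0.490 = 0.817 mol/dm³; Y_B = C_B/C_{A0} = 0.417.

0.417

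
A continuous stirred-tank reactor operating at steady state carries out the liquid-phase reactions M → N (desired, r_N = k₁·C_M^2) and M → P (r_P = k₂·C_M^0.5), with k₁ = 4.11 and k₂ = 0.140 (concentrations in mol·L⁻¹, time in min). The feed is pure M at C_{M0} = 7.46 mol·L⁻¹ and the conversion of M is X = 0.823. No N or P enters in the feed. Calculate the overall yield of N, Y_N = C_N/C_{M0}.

Exit C_M = C_{M0}(1−X) = 7.46×0.177 = 1.320 mol·L⁻¹.
A CSTR operates uniformly at the exit composition, giving r_N = 7.166 and r_P = 0.1609 (each k·C_M^n at C_M = 1.320).
Fraction of consumed M going to N: r_N/(r_N+r_P) = 0.9780.
C_N = 0.9780·C_{M0}·X = 0.9780×7.46×0.823 = 6.00 mol·L⁻¹; Y_N = C_N/C_{M0} = 0.805.

0.805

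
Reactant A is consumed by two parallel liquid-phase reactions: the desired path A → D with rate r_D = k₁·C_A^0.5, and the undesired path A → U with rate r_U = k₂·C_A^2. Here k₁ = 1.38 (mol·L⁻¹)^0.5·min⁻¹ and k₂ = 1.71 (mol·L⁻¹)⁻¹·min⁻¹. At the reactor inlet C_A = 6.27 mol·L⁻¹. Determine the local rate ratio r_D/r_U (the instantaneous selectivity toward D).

0.0514

S_{D/U} = r_D/r_U = (k₁·C_A^0.5)/(k₂·C_A^2) = (k₁/k₂)·C_A^-1.5.
= (1.38×6.270^0.5) / (1.71×6.270^2) = 3.456/67.23 = 0.0514.
The undesired path is higher order in A, so low C_A (CSTR or dilute feed) favours D.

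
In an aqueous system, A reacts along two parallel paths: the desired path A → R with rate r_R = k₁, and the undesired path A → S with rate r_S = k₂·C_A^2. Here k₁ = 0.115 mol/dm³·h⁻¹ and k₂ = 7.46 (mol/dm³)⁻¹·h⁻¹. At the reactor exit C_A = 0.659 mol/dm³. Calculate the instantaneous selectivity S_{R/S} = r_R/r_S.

0.0355

S_{R/S} = r_R/r_S = (k₁)/(k₂·C_A^2) = (k₁/k₂)·C_A^-2.
= (0.115) / (7.46×0.6590^2) = 0.1150/3.240 = 0.0355.
The undesired path is higher order in A, so low C_A (CSTR or dilute feed) favours R.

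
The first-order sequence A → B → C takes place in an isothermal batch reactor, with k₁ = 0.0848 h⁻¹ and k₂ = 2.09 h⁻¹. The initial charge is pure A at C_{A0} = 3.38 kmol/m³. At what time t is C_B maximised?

The intermediate peaks when r₁ = r₂, i.e. k₁e^(−k₁t) = k₂e^(−k₂t), giving t_opt = ln(k₂/k₁)/(k₂−k₁).
= ln(2.09/0.0848)/(2.09−0.0848) = ln(24.65)/2.005 = 3.205/2.005 = 1.60 h.

1.60 h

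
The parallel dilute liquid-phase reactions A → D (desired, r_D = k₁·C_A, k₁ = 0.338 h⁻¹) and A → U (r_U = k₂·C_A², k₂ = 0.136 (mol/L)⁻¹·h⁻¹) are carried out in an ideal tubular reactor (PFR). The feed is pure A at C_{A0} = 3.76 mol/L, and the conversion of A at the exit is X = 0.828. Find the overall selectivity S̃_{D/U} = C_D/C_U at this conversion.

1.23

C_A = C_{A0}(1−X) = 0.6467 mol/L.
Along a PFR/batch, dC_D/dC_A = −r_D/(r_D+r_U) = −k₁/(k₁+k₂·C_A).
Integrating from C_{A0} to C_A: C_D = (0.338/0.136)·ln[(0.338+0.136·3.76)/(0.338+0.136·0.647)] = 2.485·ln(0.8494/0.4260) = 1.715 mol/L.
C_U = (C_{A0}−C_A)−C_D = 1.398 mol/L; S̃_{D/U} = 1.715/1.398 = 1.23.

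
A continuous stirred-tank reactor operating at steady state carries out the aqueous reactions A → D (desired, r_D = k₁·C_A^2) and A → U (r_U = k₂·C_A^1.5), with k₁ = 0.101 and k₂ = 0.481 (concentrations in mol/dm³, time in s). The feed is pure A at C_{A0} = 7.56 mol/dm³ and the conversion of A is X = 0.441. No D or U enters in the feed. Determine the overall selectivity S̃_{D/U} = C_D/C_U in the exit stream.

0.432

Exit C_A = C_{A0}(1−X) = 7.56×0.559 = 4.226 mol/dm³.
A CSTR operates uniformly at the exit composition, giving r_D = 1.804 and r_U = 4.179 (each k·C_A^n at C_A = 4.226).
Overall selectivity = C_D/C_U = r_Dτ/(r_Uτ) = r_D/r_U = 0.432.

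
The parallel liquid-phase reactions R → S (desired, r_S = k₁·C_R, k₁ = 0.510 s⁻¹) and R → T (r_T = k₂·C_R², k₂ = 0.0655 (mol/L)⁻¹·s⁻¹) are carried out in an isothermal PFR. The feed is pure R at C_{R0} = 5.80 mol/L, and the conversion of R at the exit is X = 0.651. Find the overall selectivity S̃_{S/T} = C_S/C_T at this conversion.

2.04

C_R = C_{R0}(1−X) = 2.024 mol/L.
Along a PFR/batch, dC_S/dC_R = −r_S/(r_S+r_T) = −k₁/(k₁+k₂·C_R).
Integrating from C_{R0} to C_R: C_S = (0.510/0.0655)·ln[(0.510+0.0655·5.80)/(0.510+0.0655·2.02)] = 7.786·ln(0.8899/0.6426) = 2.535 mol/L.
C_T = (C_{R0}−C_R)−C_S = 1.241 mol/L; S̃_{S/T} = 2.535/1.241 = 2.04.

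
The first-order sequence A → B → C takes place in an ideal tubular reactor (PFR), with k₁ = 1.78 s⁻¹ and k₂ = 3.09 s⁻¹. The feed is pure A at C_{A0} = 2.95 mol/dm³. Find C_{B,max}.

For a first-order series the maximum intermediate yield is C_{B,max}/C_{A0} = (k₁/k₂)^[k₂/(k₂−k₁)].
= (1.78/3.09)^(3.09/(3.09−1.78)) = (0.5761)^(2.359) = 0.2723.
C_{B,max} = 0.2723×2.95 = 0.803 mol/dm³.

0.803 mol/dm³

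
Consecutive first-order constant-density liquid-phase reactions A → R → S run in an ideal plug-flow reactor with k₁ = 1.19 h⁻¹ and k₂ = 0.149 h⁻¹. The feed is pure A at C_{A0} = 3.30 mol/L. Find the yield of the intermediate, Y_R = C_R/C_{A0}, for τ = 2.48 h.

0.730

The intermediate concentration in a first-order A→B→C sequence is C_R = k₁C_{A0}(e^(−k₁τ) − e^(−k₂τ))/(k₂−k₁).
e^(−k₁τ) = e^(−1.19×2.48) = e^(−2.951) = 0.05228; e^(−k₂τ) = e^(−0.3695) = 0.6911.
C_R = 1.19×3.30/(0.149−1.19) × (0.05228−0.6911) = (-3.772)×(-0.6388) = 2.410 mol/L.
Y_R = C_R/C_{A0} = 2.410/3.30 = 0.730.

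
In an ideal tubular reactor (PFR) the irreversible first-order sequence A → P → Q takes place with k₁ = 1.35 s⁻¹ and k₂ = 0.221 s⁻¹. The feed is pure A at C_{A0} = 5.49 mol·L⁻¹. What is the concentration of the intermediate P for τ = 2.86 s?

For first-order series with pure A initially, C_P(τ) = k₁C_{A0}/(k₂−k₁)·(e^(−k₁τ) − e^(−k₂τ)).
e^(−k₁τ) = e^(−1.35×2.86) = e^(−3.861) = 0.02105; e^(−k₂τ) = e^(−0.6321) = 0.5315.
C_P = 1.35×5.49/(0.221−1.35) × (0.02105−0.5315) = (-6.565)×(-0.5104) = 3.351 mol·L⁻¹.

3.35 mol·L⁻¹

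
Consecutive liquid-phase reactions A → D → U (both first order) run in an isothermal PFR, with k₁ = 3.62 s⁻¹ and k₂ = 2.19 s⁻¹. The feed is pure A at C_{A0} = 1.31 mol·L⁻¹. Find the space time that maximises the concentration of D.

0.351 s

Setting dC_D/dτ = 0 gives τ_opt = ln(k₂/k₁)/(k₂−k₁).
= ln(2.19/3.62)/(2.19−3.62) = ln(0.6050)/-1.430 = -0.5026/-1.430 = 0.351 s.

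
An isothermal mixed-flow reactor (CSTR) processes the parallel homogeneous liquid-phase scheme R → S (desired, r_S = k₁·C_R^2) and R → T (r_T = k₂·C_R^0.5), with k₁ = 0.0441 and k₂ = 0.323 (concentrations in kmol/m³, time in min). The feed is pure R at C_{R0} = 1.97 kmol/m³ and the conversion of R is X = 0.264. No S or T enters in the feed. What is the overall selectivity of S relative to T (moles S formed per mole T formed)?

Exit C_R = C_{R0}(1−X) = 1.97×0.736 = 1.450 kmol/m³.
In a CSTR the entire volume is at exit conditions, so r_S = 0.0441×1.450^2 = 0.09271 and r_T = 0.323×1.450^0.5 = 0.3889.
Overall selectivity = C_S/C_T = r_Sτ/(r_Tτ) = r_S/r_T = 0.238.

0.238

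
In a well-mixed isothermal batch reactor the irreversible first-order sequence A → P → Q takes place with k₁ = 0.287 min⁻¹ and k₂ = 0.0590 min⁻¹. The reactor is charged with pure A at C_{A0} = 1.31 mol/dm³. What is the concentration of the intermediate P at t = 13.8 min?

For first-order series with pure A initially, C_P(t) = k₁C_{A0}/(k₂−k₁)·(e^(−k₁t) − e^(−k₂t)).
e^(−k₁t) = e^(−0.287×13.8) = e^(−3.961) = 0.01905; e^(−k₂t) = e^(−0.8142) = 0.4430.
C_P = 0.287×1.31/(0.0590−0.287) × (0.01905−0.4430) = (-1.649)×(-0.4239) = 0.6991 mol/dm³.

0.699 mol/dm³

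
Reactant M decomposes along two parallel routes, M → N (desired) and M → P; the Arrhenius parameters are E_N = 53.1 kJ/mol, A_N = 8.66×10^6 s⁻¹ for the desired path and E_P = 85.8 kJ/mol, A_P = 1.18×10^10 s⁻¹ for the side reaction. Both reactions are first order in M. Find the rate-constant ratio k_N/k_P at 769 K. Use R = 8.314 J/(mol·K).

0.122

With equal orders, S_{N/P} = k_N/k_P = (A_N/A_P)·exp[(E_P−E_N)/(RT)].
(E_P−E_N)/(RT) = (85.8−53.1)×10³/(8.314×769) = 32700/6393 = 5.115.
k_N/k_P = (8.66×10^6/1.18×10^10)·exp(5.115) = 7.339×10^-4 × 166.4 = 0.122.
Since E_N < E_P, lowering the temperature improves selectivity toward N.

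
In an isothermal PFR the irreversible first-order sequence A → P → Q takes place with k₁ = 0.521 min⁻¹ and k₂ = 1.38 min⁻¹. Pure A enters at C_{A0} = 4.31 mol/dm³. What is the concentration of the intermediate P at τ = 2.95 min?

0.518 mol/dm³

The intermediate concentration in a first-order A→B→C sequence is C_P = k₁C_{A0}(e^(−k₁τ) − e^(−k₂τ))/(k₂−k₁).
e^(−k₁τ) = e^(−0.521×2.95) = e^(−1.537) = 0.2150; e^(−k₂τ) = e^(−4.071) = 0.01706.
C_P = 0.521×4.31/(1.38−0.521) × (0.2150−0.01706) = 2.614×0.1980 = 0.5175 mol/dm³.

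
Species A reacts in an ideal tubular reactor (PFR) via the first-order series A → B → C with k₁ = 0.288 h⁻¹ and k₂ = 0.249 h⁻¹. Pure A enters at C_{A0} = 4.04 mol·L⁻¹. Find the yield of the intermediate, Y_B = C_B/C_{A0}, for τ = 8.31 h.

0.258

For first-order series with pure A initially, C_B(τ) = k₁C_{A0}/(k₂−k₁)·(e^(−k₁τ) − e^(−k₂τ)).
e^(−k₁τ) = e^(−0.288×8.31) = e^(−2.393) = 0.09133; e^(−k₂τ) = e^(−2.069) = 0.1263.
C_B = 0.288×4.04/(0.249−0.288) × (0.09133−0.1263) = (-29.83)×(-0.03496) = 1.043 mol·L⁻¹.
Y_B = C_B/C_{A0} = 1.043/4.04 = 0.258.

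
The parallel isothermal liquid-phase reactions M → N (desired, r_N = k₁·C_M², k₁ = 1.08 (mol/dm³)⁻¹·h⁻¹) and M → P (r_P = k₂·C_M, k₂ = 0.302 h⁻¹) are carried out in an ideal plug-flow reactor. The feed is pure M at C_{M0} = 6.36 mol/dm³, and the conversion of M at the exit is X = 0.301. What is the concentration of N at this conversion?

C_M = C_{M0}(1−X) = 4.446 mol/dm³.
Along a PFR/batch, dC_P/dC_M = −r_P/(r_N+r_P) = −k₂/(k₂+k₁·C_M).
Integrating from C_{M0} to C_M: C_P = (0.302/1.08)·ln[(0.302+1.08·6.36)/(0.302+1.08·4.45)] = 0.2796·ln(7.171/5.103) = 0.09511 mol/dm³.
Then C_N = (C_{M0}−C_M) − C_P = 1.914 − 0.09511 = 1.819 mol/dm³.

1.82 mol/dm³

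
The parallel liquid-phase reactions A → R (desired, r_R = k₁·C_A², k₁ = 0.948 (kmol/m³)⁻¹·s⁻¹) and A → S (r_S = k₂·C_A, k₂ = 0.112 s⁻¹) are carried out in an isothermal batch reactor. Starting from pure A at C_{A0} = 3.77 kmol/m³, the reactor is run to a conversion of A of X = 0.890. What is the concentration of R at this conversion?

C_A = C_{A0}(1−X) = 0.4147 kmol/m³.
Along a PFR/batch, dC_S/dC_A = −r_S/(r_R+r_S) = −k₂/(k₂+k₁·C_A).
Integrating from C_{A0} to C_A: C_S = (0.112/0.948)·ln[(0.112+0.948·3.77)/(0.112+0.948·0.415)] = 0.1181·ln(3.686/0.5051) = 0.2348 kmol/m³.
Then C_R = (C_{A0}−C_A) − C_S = 3.355 − 0.2348 = 3.120 kmol/m³.

3.12 kmol/m³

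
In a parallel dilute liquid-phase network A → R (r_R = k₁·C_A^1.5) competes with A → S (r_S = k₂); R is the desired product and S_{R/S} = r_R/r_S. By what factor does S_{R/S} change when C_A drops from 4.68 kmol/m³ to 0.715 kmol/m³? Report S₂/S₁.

S_{R/S} = (k₁/k₂)·C_A^1.5, so S₂/S₁ = (C_{A,2}/C_{A,1})^1.5.
= (0.715/4.68)^1.5 = (0.1528)^1.5 = 0.0597.
Selectivity toward R falls as C_A falls — high-concentration operation is favoured.

0.0597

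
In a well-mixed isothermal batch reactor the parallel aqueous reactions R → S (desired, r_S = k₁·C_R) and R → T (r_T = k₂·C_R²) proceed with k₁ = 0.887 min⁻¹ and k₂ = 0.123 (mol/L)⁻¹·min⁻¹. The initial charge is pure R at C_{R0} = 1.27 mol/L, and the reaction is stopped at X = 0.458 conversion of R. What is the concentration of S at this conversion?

C_R = C_{R0}(1−X) = 0.6883 mol/L.
Along a PFR/batch, dC_S/dC_R = −r_S/(r_S+r_T) = −k₁/(k₁+k₂·C_R).
Integrating from C_{R0} to C_R: C_S = (0.887/0.123)·ln[(0.887+0.123·1.27)/(0.887+0.123·0.688)] = 7.211·ln(1.043/0.9717) = 0.5123 mol/L.

0.512 mol/L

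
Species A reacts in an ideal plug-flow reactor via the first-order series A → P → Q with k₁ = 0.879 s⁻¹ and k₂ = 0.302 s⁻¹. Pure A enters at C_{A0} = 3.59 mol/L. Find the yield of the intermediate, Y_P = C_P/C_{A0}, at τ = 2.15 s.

The intermediate concentration in a first-order A→B→C sequence is C_P = k₁C_{A0}(e^(−k₁τ) − e^(−k₂τ))/(k₂−k₁).
e^(−k₁τ) = e^(−0.879×2.15) = e^(−1.890) = 0.1511; e^(−k₂τ) = e^(−0.6493) = 0.5224.
C_P = 0.879×3.59/(0.302−0.879) × (0.1511−0.5224) = (-5.469)×(-0.3713) = 2.031 mol/L.
Y_P = C_P/C_{A0} = 2.031/3.59 = 0.566.

0.566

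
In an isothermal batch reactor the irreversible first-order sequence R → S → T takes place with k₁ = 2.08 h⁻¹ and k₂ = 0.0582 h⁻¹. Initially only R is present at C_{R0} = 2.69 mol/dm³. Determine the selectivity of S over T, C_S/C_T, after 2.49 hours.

For first-order series with pure R initially, C_S(t) = k₁C_{R0}/(k₂−k₁)·(e^(−k₁t) − e^(−k₂t)).
e^(−k₁t) = e^(−2.08×2.49) = e^(−5.179) = 0.005633; e^(−k₂t) = e^(−0.1449) = 0.8651.
C_S = 2.08×2.69/(0.0582−2.08) × (0.005633−0.8651) = (-2.767)×(-0.8595) = 2.379 mol/dm³.
C_R = C_{R0}e^(−k₁t) = 0.01515 mol/dm³, so C_T = C_{R0}−C_R−C_S = 0.2963 mol/dm³; C_S/C_T = 8.03.

8.03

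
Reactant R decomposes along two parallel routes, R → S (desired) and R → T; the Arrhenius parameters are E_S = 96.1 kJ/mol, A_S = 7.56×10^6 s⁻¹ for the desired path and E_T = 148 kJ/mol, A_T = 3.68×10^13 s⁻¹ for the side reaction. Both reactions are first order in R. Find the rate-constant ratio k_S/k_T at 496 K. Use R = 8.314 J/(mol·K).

k_S/k_T = (A_S/A_T)·exp[−(E_S−E_T)/(RT)] = (A_S/A_T)·exp[(E_T−E_S)/(RT)].
(E_T−E_S)/(RT) = (148−96.1)×10³/(8.314×496) = 51900/4124 = 12.59.
k_S/k_T = (7.56×10^6/3.68×10^13)·exp(12.59) = 2.054×10^-7 × 2.923×10^5 = 0.0601.

0.0601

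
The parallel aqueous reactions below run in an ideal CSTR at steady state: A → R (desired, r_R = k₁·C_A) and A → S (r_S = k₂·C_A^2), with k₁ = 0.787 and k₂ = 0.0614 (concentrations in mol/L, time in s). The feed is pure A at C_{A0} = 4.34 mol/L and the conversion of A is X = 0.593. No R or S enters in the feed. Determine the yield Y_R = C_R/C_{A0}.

Exit C_A = C_{A0}(1−X) = 4.34×0.407 = 1.766 mol/L.
Rates in a CSTR are evaluated at the outlet concentration: r_R = 0.787×1.766 = 1.390, r_S = 0.0614×1.766^2 = 0.1916.
Fraction of consumed A going to R: r_R/(r_R+r_S) = 0.8789.
C_R = 0.8789·C_{A0}·X = 0.8789×4.34×0.593 = 2.26 mol/L; Y_R = C_R/C_{A0} = 0.521.

0.521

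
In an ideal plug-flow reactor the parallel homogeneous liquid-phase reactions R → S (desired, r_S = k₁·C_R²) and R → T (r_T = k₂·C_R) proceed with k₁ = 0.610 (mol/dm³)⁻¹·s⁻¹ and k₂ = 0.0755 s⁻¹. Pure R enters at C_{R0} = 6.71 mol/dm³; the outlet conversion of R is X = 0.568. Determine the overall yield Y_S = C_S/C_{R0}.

0.553

C_R = C_{R0}(1−X) = 2.899 mol/dm³.
Along a PFR/batch, dC_T/dC_R = −r_T/(r_S+r_T) = −k₂/(k₂+k₁·C_R).
Integrating from C_{R0} to C_R: C_T = (0.0755/0.610)·ln[(0.0755+0.610·6.71)/(0.0755+0.610·2.90)] = 0.1238·ln(4.169/1.844) = 0.1010 mol/dm³.
Then C_S = (C_{R0}−C_R) − C_T = 3.811 − 0.1010 = 3.710 mol/dm³.
Y_S = C_S/C_{R0} = 3.710/6.71 = 0.553.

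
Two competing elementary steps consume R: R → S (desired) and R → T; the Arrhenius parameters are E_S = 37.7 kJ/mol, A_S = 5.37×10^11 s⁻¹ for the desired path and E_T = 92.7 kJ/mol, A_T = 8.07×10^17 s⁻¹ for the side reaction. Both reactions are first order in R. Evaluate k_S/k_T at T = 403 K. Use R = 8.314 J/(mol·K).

8.96

k_S/k_T = (A_S/A_T)·exp[−(E_S−E_T)/(RT)] = (A_S/A_T)·exp[(E_T−E_S)/(RT)].
(E_T−E_S)/(RT) = (92.7−37.7)×10³/(8.314×403) = 55000/3351 = 16.42.
k_S/k_T = (5.37×10^11/8.07×10^17)·exp(16.42) = 6.654×10^-7 × 1.346×10^7 = 8.96.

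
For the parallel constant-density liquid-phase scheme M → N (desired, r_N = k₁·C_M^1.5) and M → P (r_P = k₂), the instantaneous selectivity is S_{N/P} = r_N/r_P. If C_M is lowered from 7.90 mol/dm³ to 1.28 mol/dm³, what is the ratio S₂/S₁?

S_{N/P} = (k₁/k₂)·C_M^1.5, so S₂/S₁ = (C_{M,2}/C_{M,1})^1.5.
= (1.28/7.90)^1.5 = (0.1620)^1.5 = 0.0652.
Selectivity toward N falls as C_M falls — high-concentration operation is favoured.

0.0652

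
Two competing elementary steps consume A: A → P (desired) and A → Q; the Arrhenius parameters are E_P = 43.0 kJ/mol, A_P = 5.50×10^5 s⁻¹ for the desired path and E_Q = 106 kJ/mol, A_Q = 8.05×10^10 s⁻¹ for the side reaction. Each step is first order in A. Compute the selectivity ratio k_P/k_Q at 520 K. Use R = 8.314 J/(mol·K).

14.6

With equal orders, S_{P/Q} = k_P/k_Q = (A_P/A_Q)·exp[(E_Q−E_P)/(RT)].
(E_Q−E_P)/(RT) = (106−43.0)×10³/(8.314×520) = 63000/4323 = 14.57.
k_P/k_Q = (5.50×10^5/8.05×10^10)·exp(14.57) = 6.832×10^-6 × 2.131×10^6 = 14.6.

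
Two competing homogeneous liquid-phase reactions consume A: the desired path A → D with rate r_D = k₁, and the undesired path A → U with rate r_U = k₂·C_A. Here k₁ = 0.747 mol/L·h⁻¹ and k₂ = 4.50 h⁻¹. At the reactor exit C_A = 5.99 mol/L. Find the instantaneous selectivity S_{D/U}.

S_{D/U} = r_D/r_U = (k₁)/(k₂·C_A) = (k₁/k₂)·C_A⁻¹.
= (0.747) / (4.50×5.990) = 0.7470/26.96 = 0.0277.

0.0277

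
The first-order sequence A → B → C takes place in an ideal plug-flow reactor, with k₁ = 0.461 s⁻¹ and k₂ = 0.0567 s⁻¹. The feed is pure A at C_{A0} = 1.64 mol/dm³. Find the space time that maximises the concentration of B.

5.18 s

The intermediate peaks when r₁ = r₂, i.e. k₁e^(−k₁τ) = k₂e^(−k₂τ), giving τ_opt = ln(k₂/k₁)/(k₂−k₁).
= ln(0.0567/0.461)/(0.0567−0.461) = ln(0.1230)/-0.4043 = -2.096/-0.4043 = 5.18 s.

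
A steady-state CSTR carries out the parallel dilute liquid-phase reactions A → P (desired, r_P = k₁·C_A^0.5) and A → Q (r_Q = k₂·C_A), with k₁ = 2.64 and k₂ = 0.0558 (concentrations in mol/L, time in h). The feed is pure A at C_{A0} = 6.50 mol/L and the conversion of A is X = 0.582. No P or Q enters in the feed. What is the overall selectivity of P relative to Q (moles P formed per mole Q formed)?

Exit C_A = C_{A0}(1−X) = 6.50×0.418 = 2.717 mol/L.
In a CSTR the entire volume is at exit conditions, so r_P = 2.64×2.717^0.5 = 4.352 and r_Q = 0.0558×2.717 = 0.1516.
Overall selectivity = C_P/C_Q = r_Pτ/(r_Qτ) = r_P/r_Q = 28.7.

28.7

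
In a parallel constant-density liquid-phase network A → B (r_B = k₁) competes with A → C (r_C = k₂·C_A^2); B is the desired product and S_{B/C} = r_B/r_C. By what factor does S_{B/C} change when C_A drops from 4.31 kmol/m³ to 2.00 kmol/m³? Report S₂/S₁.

4.64

S_{B/C} = (k₁/k₂)·C_A^-2, so S₂/S₁ = (C_{A,2}/C_{A,1})^-2.
= (2.00/4.31)^(-2) = (0.4640)^(-2) = 4.64.
Selectivity toward B rises as C_A falls — low-concentration operation is favoured.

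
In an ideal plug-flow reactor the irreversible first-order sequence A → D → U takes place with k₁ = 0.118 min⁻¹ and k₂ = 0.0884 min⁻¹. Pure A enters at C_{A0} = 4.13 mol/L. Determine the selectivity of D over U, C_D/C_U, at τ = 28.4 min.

0.236

Solving the coupled first-order balances gives C_D(τ) = [k₁/(k₂−k₁)]·C_{A0}·(e^(−k₁τ) − e^(−k₂τ)).
e^(−k₁τ) = e^(−0.118×28.4) = e^(−3.351) = 0.03504; e^(−k₂τ) = e^(−2.511) = 0.08122.
C_D = 0.118×4.13/(0.0884−0.118) × (0.03504−0.08122) = (-16.46)×(-0.04618) = 0.7603 mol/L.
C_A = C_{A0}e^(−k₁τ) = 0.1447 mol/L, so C_U = C_{A0}−C_A−C_D = 3.225 mol/L; C_D/C_U = 0.236.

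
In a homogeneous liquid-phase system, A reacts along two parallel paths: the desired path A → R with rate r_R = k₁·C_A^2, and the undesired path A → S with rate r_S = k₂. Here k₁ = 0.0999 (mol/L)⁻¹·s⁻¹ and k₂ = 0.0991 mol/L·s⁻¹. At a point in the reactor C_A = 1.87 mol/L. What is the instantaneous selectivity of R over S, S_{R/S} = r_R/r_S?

S_{R/S} = r_R/r_S = (k₁·C_A^2)/(k₂) = (k₁/k₂)·C_A^2.
= (0.0999×1.870^2) / (0.0991) = 0.3493/0.09910 = 3.53.
Since the desired path is higher order in A, keeping C_A high (PFR or concentrated feed) favours R.

3.53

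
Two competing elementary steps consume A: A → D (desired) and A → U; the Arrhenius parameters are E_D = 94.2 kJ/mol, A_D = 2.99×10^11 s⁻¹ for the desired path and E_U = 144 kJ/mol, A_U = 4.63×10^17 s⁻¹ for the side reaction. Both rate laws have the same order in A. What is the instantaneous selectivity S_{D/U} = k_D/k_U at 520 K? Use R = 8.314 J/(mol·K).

0.0650

k_D/k_U = (A_D/A_U)·exp[−(E_D−E_U)/(RT)] = (A_D/A_U)·exp[(E_U−E_D)/(RT)].
(E_U−E_D)/(RT) = (144−94.2)×10³/(8.314×520) = 49800/4323 = 11.52.
k_D/k_U = (2.99×10^11/4.63×10^17)·exp(11.52) = 6.458×10^-7 × 1.006×10^5 = 0.0650.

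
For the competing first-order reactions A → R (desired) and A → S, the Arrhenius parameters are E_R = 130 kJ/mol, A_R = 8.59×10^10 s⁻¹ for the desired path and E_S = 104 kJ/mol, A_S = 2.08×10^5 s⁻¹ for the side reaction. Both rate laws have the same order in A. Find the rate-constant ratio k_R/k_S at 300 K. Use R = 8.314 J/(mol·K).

12.3

With equal orders, S_{R/S} = k_R/k_S = (A_R/A_S)·exp[(E_S−E_R)/(RT)].
(E_S−E_R)/(RT) = (104−130)×10³/(8.314×300) = -26000/2494 = -10.42.
k_R/k_S = (8.59×10^10/2.08×10^5)·exp(-10.42) = 4.130×10^5 × 2.971×10^-5 = 12.3.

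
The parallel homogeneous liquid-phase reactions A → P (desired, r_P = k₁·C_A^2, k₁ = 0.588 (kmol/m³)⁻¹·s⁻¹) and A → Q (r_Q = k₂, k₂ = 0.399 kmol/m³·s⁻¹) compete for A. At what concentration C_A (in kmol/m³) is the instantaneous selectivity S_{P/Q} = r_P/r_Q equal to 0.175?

0.345 kmol/m³

S_{P/Q} = (k₁/k₂)·C_A^2 ⇒ C_A = (S·k₂/k₁)^(0.5).
= (0.175×0.399/0.588)^(0.5) = (0.1188)^(0.5) = 0.345 kmol/m³.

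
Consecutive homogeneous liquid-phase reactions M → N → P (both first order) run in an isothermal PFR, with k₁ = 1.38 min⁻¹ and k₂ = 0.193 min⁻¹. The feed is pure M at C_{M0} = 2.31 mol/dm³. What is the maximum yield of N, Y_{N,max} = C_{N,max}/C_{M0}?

0.726

For a first-order series the maximum intermediate yield is C_{N,max}/C_{M0} = (k₁/k₂)^[k₂/(k₂−k₁)].
= (1.38/0.193)^(0.193/(0.193−1.38)) = (7.150)^(-0.1626) = 0.7263.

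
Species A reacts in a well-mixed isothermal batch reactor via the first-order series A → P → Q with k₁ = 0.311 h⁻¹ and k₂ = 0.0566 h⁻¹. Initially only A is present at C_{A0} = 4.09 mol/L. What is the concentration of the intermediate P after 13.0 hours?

2.31 mol/L

Solving the coupled first-order balances gives C_P(t) = [k₁/(k₂−k₁)]·C_{A0}·(e^(−k₁t) − e^(−k₂t)).
e^(−k₁t) = e^(−0.311×13.0) = e^(−4.043) = 0.01754; e^(−k₂t) = e^(−0.7358) = 0.4791.
C_P = 0.311×4.09/(0.0566−0.311) × (0.01754−0.4791) = (-5.000)×(-0.4616) = 2.308 mol/L.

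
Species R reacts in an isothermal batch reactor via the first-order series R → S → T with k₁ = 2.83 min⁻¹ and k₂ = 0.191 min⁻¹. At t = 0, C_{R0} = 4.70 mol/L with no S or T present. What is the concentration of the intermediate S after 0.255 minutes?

2.35 mol/L

Solving the coupled first-order balances gives C_S(t) = [k₁/(k₂−k₁)]·C_{R0}·(e^(−k₁t) − e^(−k₂t)).
e^(−k₁t) = e^(−2.83×0.255) = e^(−0.7217) = 0.4859; e^(−k₂t) = e^(−0.04870) = 0.9525.
C_S = 2.83×4.70/(0.191−2.83) × (0.4859−0.9525) = (-5.040)×(-0.4665) = 2.351 mol/L.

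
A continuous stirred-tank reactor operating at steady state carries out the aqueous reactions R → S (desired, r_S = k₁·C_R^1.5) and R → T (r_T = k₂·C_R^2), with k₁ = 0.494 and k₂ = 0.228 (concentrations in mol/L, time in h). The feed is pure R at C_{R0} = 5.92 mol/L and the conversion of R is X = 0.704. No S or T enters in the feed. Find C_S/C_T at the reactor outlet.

Exit C_R = C_{R0}(1−X) = 5.92×0.296 = 1.752 mol/L.
Rates in a CSTR are evaluated at the outlet concentration: r_S = 0.494×1.752^1.5 = 1.146, r_T = 0.228×1.752^2 = 0.7001.
Overall selectivity = C_S/C_T = r_Sτ/(r_Tτ) = r_S/r_T = 1.64.

1.64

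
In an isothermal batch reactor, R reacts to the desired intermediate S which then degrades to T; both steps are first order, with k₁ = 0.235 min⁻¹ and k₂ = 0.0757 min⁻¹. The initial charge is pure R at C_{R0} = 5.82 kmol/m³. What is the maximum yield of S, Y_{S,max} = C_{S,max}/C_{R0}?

0.584

Evaluating C_S at t_opt = ln(k₂/k₁)/(k₂−k₁) gives C_{S,max}/C_{R0} = (k₁/k₂)^[k₂/(k₂−k₁)].
= (0.235/0.0757)^(0.0757/(0.0757−0.235)) = (3.104)^(-0.4752) = 0.5837.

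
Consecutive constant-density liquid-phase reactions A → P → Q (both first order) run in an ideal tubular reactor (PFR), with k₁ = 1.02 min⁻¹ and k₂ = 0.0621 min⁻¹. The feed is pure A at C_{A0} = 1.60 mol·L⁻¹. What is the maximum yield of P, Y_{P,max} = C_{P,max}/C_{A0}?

For a first-order series the maximum intermediate yield is C_{P,max}/C_{A0} = (k₁/k₂)^[k₂/(k₂−k₁)].
= (1.02/0.0621)^(0.0621/(0.0621−1.02)) = (16.43)^(-0.06483) = 0.8341.

0.834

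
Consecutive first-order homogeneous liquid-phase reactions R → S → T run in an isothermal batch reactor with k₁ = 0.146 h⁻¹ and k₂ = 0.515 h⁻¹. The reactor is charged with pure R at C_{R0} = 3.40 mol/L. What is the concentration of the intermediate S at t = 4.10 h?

The intermediate concentration in a first-order A→B→C sequence is C_S = k₁C_{R0}(e^(−k₁t) − e^(−k₂t))/(k₂−k₁).
e^(−k₁t) = e^(−0.146×4.10) = e^(−0.5986) = 0.5496; e^(−k₂t) = e^(−2.111) = 0.1211.
C_S = 0.146×3.40/(0.515−0.146) × (0.5496−0.1211) = 1.345×0.4285 = 0.5765 mol/L.

0.576 mol/L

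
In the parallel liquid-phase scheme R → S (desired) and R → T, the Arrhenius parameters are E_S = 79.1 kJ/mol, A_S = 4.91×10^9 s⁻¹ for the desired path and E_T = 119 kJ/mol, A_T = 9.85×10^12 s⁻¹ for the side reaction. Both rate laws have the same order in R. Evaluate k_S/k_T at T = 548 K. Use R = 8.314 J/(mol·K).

k_S/k_T = (A_S/A_T)·exp[−(E_S−E_T)/(RT)] = (A_S/A_T)·exp[(E_T−E_S)/(RT)].
(E_T−E_S)/(RT) = (119−79.1)×10³/(8.314×548) = 39900/4556 = 8.758.
k_S/k_T = (4.91×10^9/9.85×10^12)·exp(8.758) = 4.985×10^-4 × 6358 = 3.17.
Since E_S < E_T, lowering the temperature improves selectivity toward S.

3.17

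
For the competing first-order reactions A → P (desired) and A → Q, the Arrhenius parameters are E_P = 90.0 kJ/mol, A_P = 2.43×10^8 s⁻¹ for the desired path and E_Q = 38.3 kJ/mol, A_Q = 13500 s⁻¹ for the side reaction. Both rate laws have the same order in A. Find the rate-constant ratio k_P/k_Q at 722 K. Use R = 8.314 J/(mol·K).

3.27

k_P/k_Q = (A_P/A_Q)·exp[−(E_P−E_Q)/(RT)] = (A_P/A_Q)·exp[(E_Q−E_P)/(RT)].
(E_Q−E_P)/(RT) = (38.3−90.0)×10³/(8.314×722) = -51700/6003 = -8.613.
k_P/k_Q = (2.43×10^8/13500)·exp(-8.613) = 18000 × 1.818×10^-4 = 3.27.
Since E_P > E_Q, raising the temperature improves selectivity toward P.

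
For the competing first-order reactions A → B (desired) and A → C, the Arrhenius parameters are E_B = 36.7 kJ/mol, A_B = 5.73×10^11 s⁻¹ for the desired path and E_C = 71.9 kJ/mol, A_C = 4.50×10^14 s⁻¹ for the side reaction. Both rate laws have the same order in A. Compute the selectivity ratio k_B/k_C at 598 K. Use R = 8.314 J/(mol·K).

1.51

Since both paths have the same order in A, the concentration cancels and S_{B/C} = k_B/k_C = (A_B/A_C)·exp[(E_C−E_B)/(RT)].
(E_C−E_B)/(RT) = (71.9−36.7)×10³/(8.314×598) = 35200/4972 = 7.080.
k_B/k_C = (5.73×10^11/4.50×10^14)·exp(7.080) = 0.001273 × 1188 = 1.51.
Since E_B < E_C, lowering the temperature improves selectivity toward B.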